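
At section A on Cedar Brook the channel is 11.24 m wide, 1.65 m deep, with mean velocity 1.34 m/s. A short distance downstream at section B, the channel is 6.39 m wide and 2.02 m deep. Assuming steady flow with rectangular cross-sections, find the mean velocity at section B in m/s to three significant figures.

Q = A₁V₁ = (11.24×1.65) × 1.34 = 24.85 m³/s
A₂ = 6.39 × 2.02 = 12.91 m²
V₂ = Q/A₂ = 24.85/12.91 = 1.925 m/s

1.93 m/s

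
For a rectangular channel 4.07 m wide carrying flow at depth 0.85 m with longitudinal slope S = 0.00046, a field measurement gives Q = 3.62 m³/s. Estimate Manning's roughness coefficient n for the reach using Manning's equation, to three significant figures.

A = b·y = 4.07 × 0.85 = 3.460 m²
P = b + 2y = 4.07 + 2×0.85 = 5.770 m
R = A/P = 3.460/5.770 = 0.5996 m
n = (1/Q)·A·R^(2/3)·S^(1/2) = (1/3.62) × 3.460 × 0.7110 × 0.02145 = 0.01457

0.0146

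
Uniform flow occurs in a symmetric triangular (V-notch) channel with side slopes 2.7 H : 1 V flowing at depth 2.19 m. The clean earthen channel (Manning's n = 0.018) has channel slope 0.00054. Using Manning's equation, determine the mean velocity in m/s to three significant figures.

1.31 m/s

A = z·y² = 2.7×2.19² = 12.95 m²
P = 2y√(1+z²) = 2×2.19×√(1+2.7²) = 12.61 m
R = A/P = 12.95/12.61 = 1.027 m
Q = (1/n)·A·R^(2/3)·S^(1/2) = (1/0.018) × 12.95 × 1.027^(2/3) × 0.00054^(1/2) = 17.02 m³/s
V = Q/A = 17.02/12.95 = 1.314 m/s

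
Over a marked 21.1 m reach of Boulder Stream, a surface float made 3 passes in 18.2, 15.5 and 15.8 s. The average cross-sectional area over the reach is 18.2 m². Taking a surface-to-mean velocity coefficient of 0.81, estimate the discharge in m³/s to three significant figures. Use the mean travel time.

18.9 m³/s

t̄ = (18.2 + 15.5 + 15.8) / 3 = 16.5 s
v_surface = L / t̄ = 21.1 / 16.5 = 1.279 m/s
v_mean = 0.81 × 1.279 = 1.036 m/s
Q = A × v_mean = 18.2 × 1.036 = 18.85 m³/s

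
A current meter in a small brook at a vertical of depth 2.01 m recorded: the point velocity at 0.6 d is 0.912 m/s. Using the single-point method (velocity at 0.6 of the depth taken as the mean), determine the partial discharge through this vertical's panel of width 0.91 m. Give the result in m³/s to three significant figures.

1.67 m³/s

v̄ = v₀.₆ = 0.912 m/s
q = v̄ × d × w = 0.9120 × 2.01 × 0.91 = 1.668 m³/s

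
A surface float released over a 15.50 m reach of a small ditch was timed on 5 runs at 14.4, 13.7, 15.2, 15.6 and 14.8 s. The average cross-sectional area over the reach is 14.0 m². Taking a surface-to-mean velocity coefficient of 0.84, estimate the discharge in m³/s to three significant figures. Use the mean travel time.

12.4 m³/s

t̄ = (14.4 + 13.7 + 15.2 + 15.6 + 14.8) / 5 = 14.74 s
v_surface = L / t̄ = 15.50 / 14.74 = 1.052 m/s
v_mean = 0.84 × 1.052 = 0.8833 m/s
Q = A × v_mean = 14.0 × 0.8833 = 12.37 m³/s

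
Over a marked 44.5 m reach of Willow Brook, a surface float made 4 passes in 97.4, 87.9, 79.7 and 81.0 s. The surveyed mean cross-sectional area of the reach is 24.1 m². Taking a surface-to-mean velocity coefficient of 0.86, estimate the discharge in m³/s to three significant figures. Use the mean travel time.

t̄ = (97.4 + 87.9 + 79.7 + 81.0) / 4 = 86.5 s
v_surface = L / t̄ = 44.5 / 86.5 = 0.5145 m/s
v_mean = 0.86 × 0.5145 = 0.4424 m/s
Q = A × v_mean = 24.1 × 0.4424 = 10.66 m³/s

10.7 m³/s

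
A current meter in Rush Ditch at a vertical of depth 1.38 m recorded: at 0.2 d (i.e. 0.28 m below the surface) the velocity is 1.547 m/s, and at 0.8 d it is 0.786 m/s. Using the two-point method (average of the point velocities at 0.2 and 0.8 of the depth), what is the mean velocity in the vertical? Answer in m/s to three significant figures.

1.17 m/s

v̄ = (1.547 + 0.786) / 2 = 1.167 m/s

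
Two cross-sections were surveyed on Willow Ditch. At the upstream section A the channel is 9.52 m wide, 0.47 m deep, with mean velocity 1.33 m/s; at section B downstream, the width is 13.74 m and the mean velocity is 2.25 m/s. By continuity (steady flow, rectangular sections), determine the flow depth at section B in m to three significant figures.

0.192 m

Q = A₁V₁ = (9.52×0.47) × 1.33 = 5.951 m³/s
d₂ = Q/(b₂ V₂) = 5.951/(13.74×2.25) = 0.1925 m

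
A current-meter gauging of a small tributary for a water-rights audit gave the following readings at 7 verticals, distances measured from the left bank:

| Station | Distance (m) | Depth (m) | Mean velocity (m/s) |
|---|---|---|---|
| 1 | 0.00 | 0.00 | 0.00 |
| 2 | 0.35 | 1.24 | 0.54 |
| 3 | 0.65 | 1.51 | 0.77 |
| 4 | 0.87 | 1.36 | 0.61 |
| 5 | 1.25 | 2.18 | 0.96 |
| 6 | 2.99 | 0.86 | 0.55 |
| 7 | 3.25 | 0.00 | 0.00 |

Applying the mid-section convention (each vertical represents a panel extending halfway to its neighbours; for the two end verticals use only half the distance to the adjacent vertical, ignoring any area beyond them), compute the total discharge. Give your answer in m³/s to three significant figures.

3.46 m³/s

w_2 = (0.65 − 0.00)/2 = 0.325 m; q_2 = 0.54 × 1.24 × 0.325 = 0.2176 m³/s
w_3 = (0.87 − 0.35)/2 = 0.26 m; q_3 = 0.77 × 1.51 × 0.26 = 0.3023 m³/s
w_4 = (1.25 − 0.65)/2 = 0.3 m; q_4 = 0.61 × 1.36 × 0.3 = 0.2489 m³/s
w_5 = (2.99 − 0.87)/2 = 1.06 m; q_5 = 0.96 × 2.18 × 1.06 = 2.218 m³/s
w_6 = (3.25 − 1.25)/2 = 1 m; q_6 = 0.55 × 0.86 × 1 = 0.4730 m³/s
Stations 1, 7 contribute zero (depth or velocity is 0).
Q = Σ qᵢ = 3.460 m³/s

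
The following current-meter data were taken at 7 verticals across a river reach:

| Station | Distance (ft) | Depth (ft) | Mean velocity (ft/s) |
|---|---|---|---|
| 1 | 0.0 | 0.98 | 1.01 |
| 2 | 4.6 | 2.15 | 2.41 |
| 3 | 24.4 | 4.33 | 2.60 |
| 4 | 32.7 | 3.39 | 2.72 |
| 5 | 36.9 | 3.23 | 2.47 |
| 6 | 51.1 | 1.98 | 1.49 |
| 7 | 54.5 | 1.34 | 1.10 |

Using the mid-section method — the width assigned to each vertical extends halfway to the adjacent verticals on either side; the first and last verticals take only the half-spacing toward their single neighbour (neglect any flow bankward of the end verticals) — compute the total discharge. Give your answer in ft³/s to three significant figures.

383 ft³/s

w_1 = (4.6 − 0.0)/2 = 2.3 ft; q_1 = 1.01 × 0.98 × 2.3 = 2.277 ft³/s
w_2 = (24.4 − 0.0)/2 = 12.2 ft; q_2 = 2.41 × 2.15 × 12.2 = 63.21 ft³/s
w_3 = (32.7 − 4.6)/2 = 14.05 ft; q_3 = 2.60 × 4.33 × 14.05 = 158.2 ft³/s
w_4 = (36.9 − 24.4)/2 = 6.25 ft; q_4 = 2.72 × 3.39 × 6.25 = 57.63 ft³/s
w_5 = (51.1 − 32.7)/2 = 9.2 ft; q_5 = 2.47 × 3.23 × 9.2 = 73.40 ft³/s
w_6 = (54.5 − 36.9)/2 = 8.8 ft; q_6 = 1.49 × 1.98 × 8.8 = 25.96 ft³/s
w_7 = (54.5 − 51.1)/2 = 1.7 ft; q_7 = 1.10 × 1.34 × 1.7 = 2.506 ft³/s
Q = Σ qᵢ = 383.2 ft³/s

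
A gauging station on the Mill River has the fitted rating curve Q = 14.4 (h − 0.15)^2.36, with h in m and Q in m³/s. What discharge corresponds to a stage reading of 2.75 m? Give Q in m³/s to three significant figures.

Q = 14.4 × (2.75 − 0.15)^2.36 = 14.4 × 2.6^2.36 = 137.3 m³/s

137 m³/s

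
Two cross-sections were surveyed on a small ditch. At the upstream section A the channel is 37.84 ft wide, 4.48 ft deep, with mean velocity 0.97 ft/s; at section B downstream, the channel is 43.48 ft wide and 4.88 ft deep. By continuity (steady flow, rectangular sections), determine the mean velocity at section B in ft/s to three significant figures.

Q = A₁V₁ = (37.84×4.48) × 0.97 = 164.4 ft³/s
A₂ = 43.48 × 4.88 = 212.2 ft²
V₂ = Q/A₂ = 164.4/212.2 = 0.7750 ft/s

0.775 ft/s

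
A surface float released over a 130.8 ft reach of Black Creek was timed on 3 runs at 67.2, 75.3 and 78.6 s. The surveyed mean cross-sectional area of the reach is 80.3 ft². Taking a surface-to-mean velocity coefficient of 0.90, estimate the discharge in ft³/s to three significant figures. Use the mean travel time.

t̄ = (67.2 + 75.3 + 78.6) / 3 = 73.7 s
v_surface = L / t̄ = 130.8 / 73.7 = 1.775 ft/s
v_mean = 0.90 × 1.775 = 1.597 ft/s
Q = A × v_mean = 80.3 × 1.597 = 128.3 ft³/s

128 ft³/s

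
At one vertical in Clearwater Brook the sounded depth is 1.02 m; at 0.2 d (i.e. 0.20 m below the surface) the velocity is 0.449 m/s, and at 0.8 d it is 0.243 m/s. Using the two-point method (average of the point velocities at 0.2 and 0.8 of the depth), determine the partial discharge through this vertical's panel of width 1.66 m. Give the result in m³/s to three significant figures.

0.586 m³/s

v̄ = (0.449 + 0.243) / 2 = 0.3460 m/s
q = v̄ × d × w = 0.3460 × 1.02 × 1.66 = 0.5858 m³/s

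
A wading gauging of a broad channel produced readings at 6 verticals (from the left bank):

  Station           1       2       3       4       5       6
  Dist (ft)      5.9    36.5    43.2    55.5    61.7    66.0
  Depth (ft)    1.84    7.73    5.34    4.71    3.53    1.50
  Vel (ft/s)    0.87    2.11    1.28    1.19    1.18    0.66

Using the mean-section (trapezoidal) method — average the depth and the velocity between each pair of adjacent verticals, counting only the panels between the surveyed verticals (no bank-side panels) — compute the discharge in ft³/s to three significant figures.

Panel 1-2: Δb = 30.6 ft, d̄ = (1.84+7.73)/2 = 4.785, v̄ = (0.87+2.11)/2 = 1.49 → q = 30.6×4.785×1.49 = 218.2 ft³/s
Panel 2-3: Δb = 6.7 ft, d̄ = (7.73+5.34)/2 = 6.535, v̄ = (2.11+1.28)/2 = 1.695 → q = 6.7×6.535×1.695 = 74.21 ft³/s
Panel 3-4: Δb = 12.3 ft, d̄ = (5.34+4.71)/2 = 5.025, v̄ = (1.28+1.19)/2 = 1.235 → q = 12.3×5.025×1.235 = 76.33 ft³/s
Panel 4-5: Δb = 6.2 ft, d̄ = (4.71+3.53)/2 = 4.12, v̄ = (1.19+1.18)/2 = 1.185 → q = 6.2×4.12×1.185 = 30.27 ft³/s
Panel 5-6: Δb = 4.3 ft, d̄ = (3.53+1.50)/2 = 2.515, v̄ = (1.18+0.66)/2 = 0.92 → q = 4.3×2.515×0.92 = 9.949 ft³/s
Q = Σ q = 408.9 ft³/s

409 ft³/s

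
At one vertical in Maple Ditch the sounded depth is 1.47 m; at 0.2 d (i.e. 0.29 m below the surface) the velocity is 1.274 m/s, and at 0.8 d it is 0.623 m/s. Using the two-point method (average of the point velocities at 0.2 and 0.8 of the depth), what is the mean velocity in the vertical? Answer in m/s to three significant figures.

v̄ = (1.274 + 0.623) / 2 = 0.9485 m/s

0.949 m/s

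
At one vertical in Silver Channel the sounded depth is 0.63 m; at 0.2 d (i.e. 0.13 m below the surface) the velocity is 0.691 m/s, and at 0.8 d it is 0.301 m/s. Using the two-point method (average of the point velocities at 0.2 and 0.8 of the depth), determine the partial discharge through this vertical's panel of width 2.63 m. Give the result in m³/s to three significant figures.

v̄ = (0.691 + 0.301) / 2 = 0.4960 m/s
q = v̄ × d × w = 0.4960 × 0.63 × 2.63 = 0.8218 m³/s

0.822 m³/s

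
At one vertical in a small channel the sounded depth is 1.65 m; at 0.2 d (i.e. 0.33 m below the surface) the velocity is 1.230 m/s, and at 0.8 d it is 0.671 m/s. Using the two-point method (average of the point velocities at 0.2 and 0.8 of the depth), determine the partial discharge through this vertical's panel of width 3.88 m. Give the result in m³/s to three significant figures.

6.09 m³/s

v̄ = (1.230 + 0.671) / 2 = 0.9505 m/s
q = v̄ × d × w = 0.9505 × 1.65 × 3.88 = 6.085 m³/s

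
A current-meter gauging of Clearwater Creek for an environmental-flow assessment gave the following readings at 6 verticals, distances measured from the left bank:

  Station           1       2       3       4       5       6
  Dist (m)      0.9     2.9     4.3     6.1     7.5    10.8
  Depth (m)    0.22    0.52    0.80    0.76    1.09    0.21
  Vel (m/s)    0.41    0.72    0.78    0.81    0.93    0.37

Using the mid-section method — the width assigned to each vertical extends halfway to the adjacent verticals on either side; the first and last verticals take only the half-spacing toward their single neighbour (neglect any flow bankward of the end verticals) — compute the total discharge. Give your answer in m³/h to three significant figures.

18800 m³/h

w_1 = (2.9 − 0.9)/2 = 1 m; q_1 = 0.41 × 0.22 × 1 = 0.09020 m³/s
w_2 = (4.3 − 0.9)/2 = 1.7 m; q_2 = 0.72 × 0.52 × 1.7 = 0.6365 m³/s
w_3 = (6.1 − 2.9)/2 = 1.6 m; q_3 = 0.78 × 0.80 × 1.6 = 0.9984 m³/s
w_4 = (7.5 − 4.3)/2 = 1.6 m; q_4 = 0.81 × 0.76 × 1.6 = 0.9850 m³/s
w_5 = (10.8 − 6.1)/2 = 2.35 m; q_5 = 0.93 × 1.09 × 2.35 = 2.382 m³/s
w_6 = (10.8 − 7.5)/2 = 1.65 m; q_6 = 0.37 × 0.21 × 1.65 = 0.1282 m³/s
Q = Σ qᵢ = 5.220 m³/s
= 5.220 × 3600 = 18790 m³/h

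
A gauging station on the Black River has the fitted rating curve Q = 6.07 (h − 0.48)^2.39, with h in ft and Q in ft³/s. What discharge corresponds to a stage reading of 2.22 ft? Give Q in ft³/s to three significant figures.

22.8 ft³/s

Q = 6.07 × (2.22 − 0.48)^2.39 = 6.07 × 1.74^2.39 = 22.81 ft³/s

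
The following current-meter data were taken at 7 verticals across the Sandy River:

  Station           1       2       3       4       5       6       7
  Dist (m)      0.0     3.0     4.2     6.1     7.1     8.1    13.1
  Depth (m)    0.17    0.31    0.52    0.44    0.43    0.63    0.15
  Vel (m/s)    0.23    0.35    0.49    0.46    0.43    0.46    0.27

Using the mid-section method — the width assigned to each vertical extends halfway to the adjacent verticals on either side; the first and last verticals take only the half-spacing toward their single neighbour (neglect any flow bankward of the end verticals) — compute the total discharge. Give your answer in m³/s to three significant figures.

w_1 = (3.0 − 0.0)/2 = 1.5 m; q_1 = 0.23 × 0.17 × 1.5 = 0.05865 m³/s
w_2 = (4.2 − 0.0)/2 = 2.1 m; q_2 = 0.35 × 0.31 × 2.1 = 0.2279 m³/s
w_3 = (6.1 − 3.0)/2 = 1.55 m; q_3 = 0.49 × 0.52 × 1.55 = 0.3949 m³/s
w_4 = (7.1 − 4.2)/2 = 1.45 m; q_4 = 0.46 × 0.44 × 1.45 = 0.2935 m³/s
w_5 = (8.1 − 6.1)/2 = 1 m; q_5 = 0.43 × 0.43 × 1 = 0.1849 m³/s
w_6 = (13.1 − 7.1)/2 = 3 m; q_6 = 0.46 × 0.63 × 3 = 0.8694 m³/s
w_7 = (13.1 − 8.1)/2 = 2.5 m; q_7 = 0.27 × 0.15 × 2.5 = 0.1013 m³/s
Q = Σ qᵢ = 2.130 m³/s

2.13 m³/s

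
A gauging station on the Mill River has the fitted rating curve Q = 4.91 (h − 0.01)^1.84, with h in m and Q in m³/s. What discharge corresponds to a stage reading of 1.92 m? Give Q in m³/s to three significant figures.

Q = 4.91 × (1.92 − 0.01)^1.84 = 4.91 × 1.91^1.84 = 16.15 m³/s

16.2 m³/s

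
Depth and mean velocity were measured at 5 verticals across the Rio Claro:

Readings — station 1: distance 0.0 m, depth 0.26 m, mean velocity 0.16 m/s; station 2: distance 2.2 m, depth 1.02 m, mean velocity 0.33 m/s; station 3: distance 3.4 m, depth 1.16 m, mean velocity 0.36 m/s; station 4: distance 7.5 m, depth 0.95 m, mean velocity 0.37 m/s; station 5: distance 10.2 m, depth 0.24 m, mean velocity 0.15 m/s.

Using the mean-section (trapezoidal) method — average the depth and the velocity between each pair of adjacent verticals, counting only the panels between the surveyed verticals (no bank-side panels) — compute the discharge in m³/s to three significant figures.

Panel 1-2: Δb = 2.2 m, d̄ = (0.26+1.02)/2 = 0.64, v̄ = (0.16+0.33)/2 = 0.245 → q = 2.2×0.64×0.245 = 0.3450 m³/s
Panel 2-3: Δb = 1.2 m, d̄ = (1.02+1.16)/2 = 1.09, v̄ = (0.33+0.36)/2 = 0.345 → q = 1.2×1.09×0.345 = 0.4513 m³/s
Panel 3-4: Δb = 4.1 m, d̄ = (1.16+0.95)/2 = 1.055, v̄ = (0.36+0.37)/2 = 0.365 → q = 4.1×1.055×0.365 = 1.579 m³/s
Panel 4-5: Δb = 2.7 m, d̄ = (0.95+0.24)/2 = 0.595, v̄ = (0.37+0.15)/2 = 0.26 → q = 2.7×0.595×0.26 = 0.4177 m³/s
Q = Σ q = 2.793 m³/s

2.79 m³/s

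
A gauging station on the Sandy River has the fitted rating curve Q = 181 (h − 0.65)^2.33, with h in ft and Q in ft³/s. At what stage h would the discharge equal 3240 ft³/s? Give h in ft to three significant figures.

h − h₀ = (Q/C)^(1/b) = (3240/181)^(1/2.33) = 3.449 ft
h = 0.65 + 3.449 = 4.099 ft

4.10 ft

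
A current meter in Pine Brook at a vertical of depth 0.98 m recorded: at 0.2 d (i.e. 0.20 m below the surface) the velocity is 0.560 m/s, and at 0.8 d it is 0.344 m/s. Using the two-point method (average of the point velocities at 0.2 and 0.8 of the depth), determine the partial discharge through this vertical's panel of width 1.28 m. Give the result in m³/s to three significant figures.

0.567 m³/s

v̄ = (0.560 + 0.344) / 2 = 0.4520 m/s
q = v̄ × d × w = 0.4520 × 0.98 × 1.28 = 0.5670 m³/s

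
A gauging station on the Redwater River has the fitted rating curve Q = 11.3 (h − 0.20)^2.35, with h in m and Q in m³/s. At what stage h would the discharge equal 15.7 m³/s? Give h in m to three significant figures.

h − h₀ = (Q/C)^(1/b) = (15.7/11.3)^(1/2.35) = 1.150 m
h = 0.20 + 1.150 = 1.350 m

1.35 m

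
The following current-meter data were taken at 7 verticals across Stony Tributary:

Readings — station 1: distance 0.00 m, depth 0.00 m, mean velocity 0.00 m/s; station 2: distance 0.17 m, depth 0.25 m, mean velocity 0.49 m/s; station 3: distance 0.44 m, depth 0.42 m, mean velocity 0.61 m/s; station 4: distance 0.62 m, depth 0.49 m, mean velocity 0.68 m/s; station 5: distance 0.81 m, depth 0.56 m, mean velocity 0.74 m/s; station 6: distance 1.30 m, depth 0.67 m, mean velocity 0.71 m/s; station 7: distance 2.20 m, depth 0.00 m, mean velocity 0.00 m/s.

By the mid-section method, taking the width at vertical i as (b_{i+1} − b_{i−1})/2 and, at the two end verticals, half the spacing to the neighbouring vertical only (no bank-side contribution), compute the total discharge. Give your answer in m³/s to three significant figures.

w_2 = (0.44 − 0.00)/2 = 0.22 m; q_2 = 0.49 × 0.25 × 0.22 = 0.02695 m³/s
w_3 = (0.62 − 0.17)/2 = 0.225 m; q_3 = 0.61 × 0.42 × 0.225 = 0.05765 m³/s
w_4 = (0.81 − 0.44)/2 = 0.185 m; q_4 = 0.68 × 0.49 × 0.185 = 0.06164 m³/s
w_5 = (1.30 − 0.62)/2 = 0.34 m; q_5 = 0.74 × 0.56 × 0.34 = 0.1409 m³/s
w_6 = (2.20 − 0.81)/2 = 0.695 m; q_6 = 0.71 × 0.67 × 0.695 = 0.3306 m³/s
Stations 1, 7 contribute zero (depth or velocity is 0).
Q = Σ qᵢ = 0.6177 m³/s

0.618 m³/s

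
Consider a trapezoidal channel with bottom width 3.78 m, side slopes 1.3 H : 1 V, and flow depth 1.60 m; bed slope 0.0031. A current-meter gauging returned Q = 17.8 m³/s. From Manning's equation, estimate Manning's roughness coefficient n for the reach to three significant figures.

0.0301

A = (b + z·y)·y = (3.78 + 1.3×1.60)×1.60 = 9.376 m²
P = b + 2y√(1+z²) = 3.78 + 2×1.60×√(1+1.3²) = 9.028 m
R = A/P = 9.376/9.028 = 1.039 m
n = (1/Q)·A·R^(2/3)·S^(1/2) = (1/17.8) × 9.376 × 1.026 × 0.05568 = 0.03008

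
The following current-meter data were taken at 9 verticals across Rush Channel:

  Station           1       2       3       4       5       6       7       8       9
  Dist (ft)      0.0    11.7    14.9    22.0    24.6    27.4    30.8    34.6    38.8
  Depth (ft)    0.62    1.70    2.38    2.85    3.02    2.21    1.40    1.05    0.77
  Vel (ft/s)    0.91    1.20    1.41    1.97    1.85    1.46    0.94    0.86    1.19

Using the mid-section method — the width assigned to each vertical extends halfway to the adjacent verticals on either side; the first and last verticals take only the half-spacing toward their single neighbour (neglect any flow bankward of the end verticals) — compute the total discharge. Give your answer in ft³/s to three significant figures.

w_1 = (11.7 − 0.0)/2 = 5.85 ft; q_1 = 0.91 × 0.62 × 5.85 = 3.301 ft³/s
w_2 = (14.9 − 0.0)/2 = 7.45 ft; q_2 = 1.20 × 1.70 × 7.45 = 15.20 ft³/s
w_3 = (22.0 − 11.7)/2 = 5.15 ft; q_3 = 1.41 × 2.38 × 5.15 = 17.28 ft³/s
w_4 = (24.6 − 14.9)/2 = 4.85 ft; q_4 = 1.97 × 2.85 × 4.85 = 27.23 ft³/s
w_5 = (27.4 − 22.0)/2 = 2.7 ft; q_5 = 1.85 × 3.02 × 2.7 = 15.08 ft³/s
w_6 = (30.8 − 24.6)/2 = 3.1 ft; q_6 = 1.46 × 2.21 × 3.1 = 10.00 ft³/s
w_7 = (34.6 − 27.4)/2 = 3.6 ft; q_7 = 0.94 × 1.40 × 3.6 = 4.738 ft³/s
w_8 = (38.8 − 30.8)/2 = 4 ft; q_8 = 0.86 × 1.05 × 4 = 3.612 ft³/s
w_9 = (38.8 − 34.6)/2 = 2.1 ft; q_9 = 1.19 × 0.77 × 2.1 = 1.924 ft³/s
Q = Σ qᵢ = 98.37 ft³/s

98.4 ft³/s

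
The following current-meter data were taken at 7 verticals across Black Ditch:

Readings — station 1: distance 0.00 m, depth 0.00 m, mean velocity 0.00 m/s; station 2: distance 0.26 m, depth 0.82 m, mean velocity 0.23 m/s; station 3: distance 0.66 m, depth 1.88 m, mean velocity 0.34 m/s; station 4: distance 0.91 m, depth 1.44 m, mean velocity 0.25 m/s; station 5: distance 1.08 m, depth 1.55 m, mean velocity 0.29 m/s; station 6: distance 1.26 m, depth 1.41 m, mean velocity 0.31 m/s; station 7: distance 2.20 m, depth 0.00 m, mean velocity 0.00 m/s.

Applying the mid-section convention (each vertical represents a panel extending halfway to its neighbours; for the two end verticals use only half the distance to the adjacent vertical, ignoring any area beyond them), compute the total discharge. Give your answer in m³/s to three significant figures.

0.669 m³/s

w_2 = (0.66 − 0.00)/2 = 0.33 m; q_2 = 0.23 × 0.82 × 0.33 = 0.06224 m³/s
w_3 = (0.91 − 0.26)/2 = 0.325 m; q_3 = 0.34 × 1.88 × 0.325 = 0.2077 m³/s
w_4 = (1.08 − 0.66)/2 = 0.21 m; q_4 = 0.25 × 1.44 × 0.21 = 0.07560 m³/s
w_5 = (1.26 − 0.91)/2 = 0.175 m; q_5 = 0.29 × 1.55 × 0.175 = 0.07866 m³/s
w_6 = (2.20 − 1.08)/2 = 0.56 m; q_6 = 0.31 × 1.41 × 0.56 = 0.2448 m³/s
Stations 1, 7 contribute zero (depth or velocity is 0).
Q = Σ qᵢ = 0.6690 m³/s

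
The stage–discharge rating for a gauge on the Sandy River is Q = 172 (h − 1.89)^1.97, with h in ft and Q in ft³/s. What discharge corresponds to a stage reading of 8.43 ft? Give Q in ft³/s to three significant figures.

6950 ft³/s

Q = 172 × (8.43 − 1.89)^1.97 = 172 × 6.54^1.97 = 6954 ft³/s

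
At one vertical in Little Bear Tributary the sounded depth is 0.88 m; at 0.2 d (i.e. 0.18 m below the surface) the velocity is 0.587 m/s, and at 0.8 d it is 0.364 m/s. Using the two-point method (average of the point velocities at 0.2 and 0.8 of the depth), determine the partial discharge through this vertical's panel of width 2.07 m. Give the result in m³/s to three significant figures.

0.866 m³/s

v̄ = (0.587 + 0.364) / 2 = 0.4755 m/s
q = v̄ × d × w = 0.4755 × 0.88 × 2.07 = 0.8662 m³/s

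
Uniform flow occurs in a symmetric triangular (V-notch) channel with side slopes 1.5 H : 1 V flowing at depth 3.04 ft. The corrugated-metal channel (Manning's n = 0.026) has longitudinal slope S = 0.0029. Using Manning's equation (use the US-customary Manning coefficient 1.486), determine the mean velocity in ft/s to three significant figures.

A = z·y² = 1.5×3.04² = 13.86 ft²
P = 2y√(1+z²) = 2×3.04×√(1+1.5²) = 10.96 ft
R = A/P = 13.86/10.96 = 1.265 ft
Q = (1.486/n)·A·R^(2/3)·S^(1/2) = (1.486/0.026) × 13.86 × 1.265^(2/3) × 0.0029^(1/2) = 49.90 ft³/s
V = Q/A = 49.90/13.86 = 3.599 ft/s

3.60 ft/s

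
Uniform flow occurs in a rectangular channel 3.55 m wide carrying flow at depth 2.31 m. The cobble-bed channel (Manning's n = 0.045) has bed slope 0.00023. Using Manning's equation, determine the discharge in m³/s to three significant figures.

A = b·y = 3.55 × 2.31 = 8.201 m²
P = b + 2y = 3.55 + 2×2.31 = 8.170 m
R = A/P = 8.201/8.170 = 1.004 m
Q = (1/n)·A·R^(2/3)·S^(1/2) = (1/0.045) × 8.201 × 1.004^(2/3) × 0.00023^(1/2) = 2.771 m³/s

2.77 m³/s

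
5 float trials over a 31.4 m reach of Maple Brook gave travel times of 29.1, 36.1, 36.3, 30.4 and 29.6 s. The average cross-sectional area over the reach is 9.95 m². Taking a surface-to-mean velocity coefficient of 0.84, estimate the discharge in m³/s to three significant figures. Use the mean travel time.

t̄ = (29.1 + 36.1 + 36.3 + 30.4 + 29.6) / 5 = 32.3 s
v_surface = L / t̄ = 31.4 / 32.3 = 0.9721 m/s
v_mean = 0.84 × 0.9721 = 0.8166 m/s
Q = A × v_mean = 9.95 × 0.8166 = 8.125 m³/s

8.13 m³/s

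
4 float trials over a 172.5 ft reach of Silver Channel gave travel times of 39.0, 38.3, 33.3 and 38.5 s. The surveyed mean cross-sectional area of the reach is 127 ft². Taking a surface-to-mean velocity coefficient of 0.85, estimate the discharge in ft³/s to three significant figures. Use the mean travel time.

500 ft³/s

t̄ = (39.0 + 38.3 + 33.3 + 38.5) / 4 = 37.275 s
v_surface = L / t̄ = 172.5 / 37.275 = 4.628 ft/s
v_mean = 0.85 × 4.628 = 3.934 ft/s
Q = A × v_mean = 127 × 3.934 = 499.6 ft³/s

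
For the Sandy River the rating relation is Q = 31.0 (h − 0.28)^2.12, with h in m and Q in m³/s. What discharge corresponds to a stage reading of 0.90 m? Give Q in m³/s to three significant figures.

Q = 31.0 × (0.90 − 0.28)^2.12 = 31.0 × 0.62^2.12 = 11.25 m³/s

11.3 m³/s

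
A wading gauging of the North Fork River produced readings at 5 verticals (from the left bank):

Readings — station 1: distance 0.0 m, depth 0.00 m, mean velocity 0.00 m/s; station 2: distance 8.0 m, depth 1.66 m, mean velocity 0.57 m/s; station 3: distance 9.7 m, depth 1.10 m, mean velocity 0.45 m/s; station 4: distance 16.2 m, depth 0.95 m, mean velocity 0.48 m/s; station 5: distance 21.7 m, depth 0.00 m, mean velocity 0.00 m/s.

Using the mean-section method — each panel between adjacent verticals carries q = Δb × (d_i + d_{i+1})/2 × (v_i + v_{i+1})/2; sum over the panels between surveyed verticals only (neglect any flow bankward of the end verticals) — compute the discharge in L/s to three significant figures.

Panel 1-2: Δb = 8 m, d̄ = (0.00+1.66)/2 = 0.83, v̄ = (0.00+0.57)/2 = 0.285 → q = 8×0.83×0.285 = 1.892 m³/s
Panel 2-3: Δb = 1.7 m, d̄ = (1.66+1.10)/2 = 1.38, v̄ = (0.57+0.45)/2 = 0.51 → q = 1.7×1.38×0.51 = 1.196 m³/s
Panel 3-4: Δb = 6.5 m, d̄ = (1.10+0.95)/2 = 1.025, v̄ = (0.45+0.48)/2 = 0.465 → q = 6.5×1.025×0.465 = 3.098 m³/s
Panel 4-5: Δb = 5.5 m, d̄ = (0.95+0.00)/2 = 0.475, v̄ = (0.48+0.00)/2 = 0.24 → q = 5.5×0.475×0.24 = 0.6270 m³/s
Q = Σ q = 6.814 m³/s
= 6.814 × 1000 = 6814 L/s

6810 L/s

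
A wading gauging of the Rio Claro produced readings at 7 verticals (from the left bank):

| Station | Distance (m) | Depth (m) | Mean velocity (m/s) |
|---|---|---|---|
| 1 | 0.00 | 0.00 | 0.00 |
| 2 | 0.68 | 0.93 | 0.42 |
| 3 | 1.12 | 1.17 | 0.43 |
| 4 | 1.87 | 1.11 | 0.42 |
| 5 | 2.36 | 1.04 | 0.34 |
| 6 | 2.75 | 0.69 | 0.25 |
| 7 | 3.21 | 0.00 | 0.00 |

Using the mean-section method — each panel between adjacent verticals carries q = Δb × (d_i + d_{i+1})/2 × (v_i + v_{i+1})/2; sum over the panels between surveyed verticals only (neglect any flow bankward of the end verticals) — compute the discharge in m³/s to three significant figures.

Panel 1-2: Δb = 0.68 m, d̄ = (0.00+0.93)/2 = 0.465, v̄ = (0.00+0.42)/2 = 0.21 → q = 0.68×0.465×0.21 = 0.06640 m³/s
Panel 2-3: Δb = 0.44 m, d̄ = (0.93+1.17)/2 = 1.05, v̄ = (0.42+0.43)/2 = 0.425 → q = 0.44×1.05×0.425 = 0.1964 m³/s
Panel 3-4: Δb = 0.75 m, d̄ = (1.17+1.11)/2 = 1.14, v̄ = (0.43+0.42)/2 = 0.425 → q = 0.75×1.14×0.425 = 0.3634 m³/s
Panel 4-5: Δb = 0.49 m, d̄ = (1.11+1.04)/2 = 1.075, v̄ = (0.42+0.34)/2 = 0.38 → q = 0.49×1.075×0.38 = 0.2002 m³/s
Panel 5-6: Δb = 0.39 m, d̄ = (1.04+0.69)/2 = 0.865, v̄ = (0.34+0.25)/2 = 0.295 → q = 0.39×0.865×0.295 = 0.09952 m³/s
Panel 6-7: Δb = 0.46 m, d̄ = (0.69+0.00)/2 = 0.345, v̄ = (0.25+0.00)/2 = 0.125 → q = 0.46×0.345×0.125 = 0.01984 m³/s
Q = Σ q = 0.9456 m³/s

0.946 m³/s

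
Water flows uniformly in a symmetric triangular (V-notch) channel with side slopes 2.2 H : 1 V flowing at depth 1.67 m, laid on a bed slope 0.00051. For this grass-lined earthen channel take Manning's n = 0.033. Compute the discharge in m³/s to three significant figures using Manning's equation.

A = z·y² = 2.2×1.67² = 6.136 m²
P = 2y√(1+z²) = 2×1.67×√(1+2.2²) = 8.071 m
R = A/P = 6.136/8.071 = 0.7602 m
Q = (1/n)·A·R^(2/3)·S^(1/2) = (1/0.033) × 6.136 × 0.7602^(2/3) × 0.00051^(1/2) = 3.497 m³/s

3.50 m³/s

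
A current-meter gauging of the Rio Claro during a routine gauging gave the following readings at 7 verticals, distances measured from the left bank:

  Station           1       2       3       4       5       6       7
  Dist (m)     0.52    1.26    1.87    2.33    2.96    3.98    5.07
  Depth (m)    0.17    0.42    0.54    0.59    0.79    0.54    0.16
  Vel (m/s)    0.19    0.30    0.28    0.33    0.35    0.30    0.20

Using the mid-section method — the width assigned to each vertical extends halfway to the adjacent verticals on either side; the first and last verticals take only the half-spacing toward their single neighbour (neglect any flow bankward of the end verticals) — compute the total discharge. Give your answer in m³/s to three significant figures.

0.700 m³/s

w_1 = (1.26 − 0.52)/2 = 0.37 m; q_1 = 0.19 × 0.17 × 0.37 = 0.01195 m³/s
w_2 = (1.87 − 0.52)/2 = 0.675 m; q_2 = 0.30 × 0.42 × 0.675 = 0.08505 m³/s
w_3 = (2.33 − 1.26)/2 = 0.535 m; q_3 = 0.28 × 0.54 × 0.535 = 0.08089 m³/s
w_4 = (2.96 − 1.87)/2 = 0.545 m; q_4 = 0.33 × 0.59 × 0.545 = 0.1061 m³/s
w_5 = (3.98 − 2.33)/2 = 0.825 m; q_5 = 0.35 × 0.79 × 0.825 = 0.2281 m³/s
w_6 = (5.07 − 2.96)/2 = 1.055 m; q_6 = 0.30 × 0.54 × 1.055 = 0.1709 m³/s
w_7 = (5.07 − 3.98)/2 = 0.545 m; q_7 = 0.20 × 0.16 × 0.545 = 0.01744 m³/s
Q = Σ qᵢ = 0.7005 m³/s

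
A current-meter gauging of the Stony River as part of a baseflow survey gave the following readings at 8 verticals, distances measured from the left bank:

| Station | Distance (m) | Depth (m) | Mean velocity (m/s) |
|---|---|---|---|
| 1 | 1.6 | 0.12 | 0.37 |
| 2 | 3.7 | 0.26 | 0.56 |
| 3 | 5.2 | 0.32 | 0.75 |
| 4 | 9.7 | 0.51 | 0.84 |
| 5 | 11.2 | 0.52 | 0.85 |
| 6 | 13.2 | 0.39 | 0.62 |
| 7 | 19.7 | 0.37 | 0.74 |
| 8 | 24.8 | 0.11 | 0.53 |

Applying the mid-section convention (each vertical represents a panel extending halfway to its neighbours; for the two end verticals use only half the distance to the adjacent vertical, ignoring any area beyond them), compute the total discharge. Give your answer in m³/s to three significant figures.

5.85 m³/s

w_1 = (3.7 − 1.6)/2 = 1.05 m; q_1 = 0.37 × 0.12 × 1.05 = 0.04662 m³/s
w_2 = (5.2 − 1.6)/2 = 1.8 m; q_2 = 0.56 × 0.26 × 1.8 = 0.2621 m³/s
w_3 = (9.7 − 3.7)/2 = 3 m; q_3 = 0.75 × 0.32 × 3 = 0.7200 m³/s
w_4 = (11.2 − 5.2)/2 = 3 m; q_4 = 0.84 × 0.51 × 3 = 1.285 m³/s
w_5 = (13.2 − 9.7)/2 = 1.75 m; q_5 = 0.85 × 0.52 × 1.75 = 0.7735 m³/s
w_6 = (19.7 − 11.2)/2 = 4.25 m; q_6 = 0.62 × 0.39 × 4.25 = 1.028 m³/s
w_7 = (24.8 − 13.2)/2 = 5.8 m; q_7 = 0.74 × 0.37 × 5.8 = 1.588 m³/s
w_8 = (24.8 − 19.7)/2 = 2.55 m; q_8 = 0.53 × 0.11 × 2.55 = 0.1487 m³/s
Q = Σ qᵢ = 5.852 m³/s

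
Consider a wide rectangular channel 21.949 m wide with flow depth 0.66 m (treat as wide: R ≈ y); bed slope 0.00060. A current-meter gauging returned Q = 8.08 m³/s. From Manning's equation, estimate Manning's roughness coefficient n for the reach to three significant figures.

A = b·y = 21.949 × 0.66 = 14.49 m²
Wide channel: R ≈ y = 0.66 m
n = (1/Q)·A·R^(2/3)·S^(1/2) = (1/8.08) × 14.49 × 0.7580 × 0.02449 = 0.03329

0.0333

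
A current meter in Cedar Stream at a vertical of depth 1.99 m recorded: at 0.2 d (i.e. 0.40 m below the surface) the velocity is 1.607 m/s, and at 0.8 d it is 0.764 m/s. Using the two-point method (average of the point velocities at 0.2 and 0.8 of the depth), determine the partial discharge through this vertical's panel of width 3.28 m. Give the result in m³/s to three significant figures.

v̄ = (1.607 + 0.764) / 2 = 1.186 m/s
q = v̄ × d × w = 1.186 × 1.99 × 3.28 = 7.738 m³/s

7.74 m³/s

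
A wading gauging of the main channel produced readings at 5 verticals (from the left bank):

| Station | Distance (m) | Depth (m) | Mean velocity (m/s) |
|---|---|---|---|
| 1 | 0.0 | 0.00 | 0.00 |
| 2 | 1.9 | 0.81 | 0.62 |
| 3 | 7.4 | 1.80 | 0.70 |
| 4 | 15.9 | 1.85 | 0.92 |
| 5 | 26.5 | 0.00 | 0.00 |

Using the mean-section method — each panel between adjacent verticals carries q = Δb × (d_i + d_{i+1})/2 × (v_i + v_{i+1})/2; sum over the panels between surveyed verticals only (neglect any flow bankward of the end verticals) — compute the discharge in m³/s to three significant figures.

Panel 1-2: Δb = 1.9 m, d̄ = (0.00+0.81)/2 = 0.405, v̄ = (0.00+0.62)/2 = 0.31 → q = 1.9×0.405×0.31 = 0.2385 m³/s
Panel 2-3: Δb = 5.5 m, d̄ = (0.81+1.80)/2 = 1.305, v̄ = (0.62+0.70)/2 = 0.66 → q = 5.5×1.305×0.66 = 4.737 m³/s
Panel 3-4: Δb = 8.5 m, d̄ = (1.80+1.85)/2 = 1.825, v̄ = (0.70+0.92)/2 = 0.81 → q = 8.5×1.825×0.81 = 12.57 m³/s
Panel 4-5: Δb = 10.6 m, d̄ = (1.85+0.00)/2 = 0.925, v̄ = (0.92+0.00)/2 = 0.46 → q = 10.6×0.925×0.46 = 4.510 m³/s
Q = Σ q = 22.05 m³/s

22.1 m³/s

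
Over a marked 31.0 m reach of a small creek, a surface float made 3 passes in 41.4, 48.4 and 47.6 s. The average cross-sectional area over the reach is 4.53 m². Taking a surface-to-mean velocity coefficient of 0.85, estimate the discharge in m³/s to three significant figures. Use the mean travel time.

2.61 m³/s

t̄ = (41.4 + 48.4 + 47.6) / 3 = 45.8 s
v_surface = L / t̄ = 31.0 / 45.8 = 0.6769 m/s
v_mean = 0.85 × 0.6769 = 0.5753 m/s
Q = A × v_mean = 4.53 × 0.5753 = 2.606 m³/s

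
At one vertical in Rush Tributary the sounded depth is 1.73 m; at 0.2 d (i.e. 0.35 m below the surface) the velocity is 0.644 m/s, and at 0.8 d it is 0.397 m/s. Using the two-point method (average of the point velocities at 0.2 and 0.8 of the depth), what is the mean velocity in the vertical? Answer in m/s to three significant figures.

0.521 m/s

v̄ = (0.644 + 0.397) / 2 = 0.5205 m/s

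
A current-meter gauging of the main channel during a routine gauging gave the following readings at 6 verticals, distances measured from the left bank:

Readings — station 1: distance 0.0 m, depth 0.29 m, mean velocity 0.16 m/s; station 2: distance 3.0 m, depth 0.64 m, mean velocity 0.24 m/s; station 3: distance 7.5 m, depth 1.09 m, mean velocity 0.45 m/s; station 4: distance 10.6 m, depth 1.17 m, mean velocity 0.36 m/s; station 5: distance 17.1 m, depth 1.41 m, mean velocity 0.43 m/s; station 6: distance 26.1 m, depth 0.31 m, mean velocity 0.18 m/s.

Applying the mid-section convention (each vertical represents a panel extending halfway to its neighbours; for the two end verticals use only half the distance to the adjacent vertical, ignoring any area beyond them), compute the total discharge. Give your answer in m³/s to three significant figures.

9.48 m³/s

w_1 = (3.0 − 0.0)/2 = 1.5 m; q_1 = 0.16 × 0.29 × 1.5 = 0.06960 m³/s
w_2 = (7.5 − 0.0)/2 = 3.75 m; q_2 = 0.24 × 0.64 × 3.75 = 0.5760 m³/s
w_3 = (10.6 − 3.0)/2 = 3.8 m; q_3 = 0.45 × 1.09 × 3.8 = 1.864 m³/s
w_4 = (17.1 − 7.5)/2 = 4.8 m; q_4 = 0.36 × 1.17 × 4.8 = 2.022 m³/s
w_5 = (26.1 − 10.6)/2 = 7.75 m; q_5 = 0.43 × 1.41 × 7.75 = 4.699 m³/s
w_6 = (26.1 − 17.1)/2 = 4.5 m; q_6 = 0.18 × 0.31 × 4.5 = 0.2511 m³/s
Q = Σ qᵢ = 9.481 m³/s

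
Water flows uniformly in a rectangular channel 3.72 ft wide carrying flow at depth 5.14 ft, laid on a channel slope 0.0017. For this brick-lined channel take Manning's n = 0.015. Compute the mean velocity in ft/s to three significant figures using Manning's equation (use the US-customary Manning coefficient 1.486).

A = b·y = 3.72 × 5.14 = 19.12 ft²
P = b + 2y = 3.72 + 2×5.14 = 14.00 ft
R = A/P = 19.12/14.00 = 1.366 ft
Q = (1.486/n)·A·R^(2/3)·S^(1/2) = (1.486/0.015) × 19.12 × 1.366^(2/3) × 0.0017^(1/2) = 96.14 ft³/s
V = Q/A = 96.14/19.12 = 5.028 ft/s

5.03 ft/s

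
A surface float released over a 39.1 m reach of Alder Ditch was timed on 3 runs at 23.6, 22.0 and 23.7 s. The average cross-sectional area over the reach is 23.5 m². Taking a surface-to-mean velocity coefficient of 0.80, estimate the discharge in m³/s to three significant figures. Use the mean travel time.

31.8 m³/s

t̄ = (23.6 + 22.0 + 23.7) / 3 = 23.1 s
v_surface = L / t̄ = 39.1 / 23.1 = 1.693 m/s
v_mean = 0.80 × 1.693 = 1.354 m/s
Q = A × v_mean = 23.5 × 1.354 = 31.82 m³/s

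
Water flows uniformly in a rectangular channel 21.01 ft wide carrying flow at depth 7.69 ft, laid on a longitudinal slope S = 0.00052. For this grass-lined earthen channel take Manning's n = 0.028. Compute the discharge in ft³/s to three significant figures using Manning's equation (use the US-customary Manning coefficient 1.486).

A = b·y = 21.01 × 7.69 = 161.6 ft²
P = b + 2y = 21.01 + 2×7.69 = 36.39 ft
R = A/P = 161.6/36.39 = 4.440 ft
Q = (1.486/n)·A·R^(2/3)·S^(1/2) = (1.486/0.028) × 161.6 × 4.440^(2/3) × 0.00052^(1/2) = 528.2 ft³/s

528 ft³/s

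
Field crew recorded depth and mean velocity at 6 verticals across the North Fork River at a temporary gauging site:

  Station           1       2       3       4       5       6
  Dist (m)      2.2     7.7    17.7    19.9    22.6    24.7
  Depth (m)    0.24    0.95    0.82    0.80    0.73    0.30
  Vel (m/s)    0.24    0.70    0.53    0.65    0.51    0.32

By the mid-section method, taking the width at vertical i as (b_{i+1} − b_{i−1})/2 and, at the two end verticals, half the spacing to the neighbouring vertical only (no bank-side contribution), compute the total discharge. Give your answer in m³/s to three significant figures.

w_1 = (7.7 − 2.2)/2 = 2.75 m; q_1 = 0.24 × 0.24 × 2.75 = 0.1584 m³/s
w_2 = (17.7 − 2.2)/2 = 7.75 m; q_2 = 0.70 × 0.95 × 7.75 = 5.154 m³/s
w_3 = (19.9 − 7.7)/2 = 6.1 m; q_3 = 0.53 × 0.82 × 6.1 = 2.651 m³/s
w_4 = (22.6 − 17.7)/2 = 2.45 m; q_4 = 0.65 × 0.80 × 2.45 = 1.274 m³/s
w_5 = (24.7 − 19.9)/2 = 2.4 m; q_5 = 0.51 × 0.73 × 2.4 = 0.8935 m³/s
w_6 = (24.7 − 22.6)/2 = 1.05 m; q_6 = 0.32 × 0.30 × 1.05 = 0.1008 m³/s
Q = Σ qᵢ = 10.23 m³/s

10.2 m³/s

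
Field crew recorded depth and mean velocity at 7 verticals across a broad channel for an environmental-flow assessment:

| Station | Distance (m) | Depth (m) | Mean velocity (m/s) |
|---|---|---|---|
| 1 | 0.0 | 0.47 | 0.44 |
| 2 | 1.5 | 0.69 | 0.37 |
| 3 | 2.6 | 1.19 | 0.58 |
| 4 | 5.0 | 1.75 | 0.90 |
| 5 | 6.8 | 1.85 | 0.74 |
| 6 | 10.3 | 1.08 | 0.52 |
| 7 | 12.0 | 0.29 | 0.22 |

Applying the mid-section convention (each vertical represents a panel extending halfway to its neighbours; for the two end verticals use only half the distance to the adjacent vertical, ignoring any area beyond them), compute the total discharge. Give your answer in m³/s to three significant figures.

10.1 m³/s

w_1 = (1.5 − 0.0)/2 = 0.75 m; q_1 = 0.44 × 0.47 × 0.75 = 0.1551 m³/s
w_2 = (2.6 − 0.0)/2 = 1.3 m; q_2 = 0.37 × 0.69 × 1.3 = 0.3319 m³/s
w_3 = (5.0 − 1.5)/2 = 1.75 m; q_3 = 0.58 × 1.19 × 1.75 = 1.208 m³/s
w_4 = (6.8 − 2.6)/2 = 2.1 m; q_4 = 0.90 × 1.75 × 2.1 = 3.308 m³/s
w_5 = (10.3 − 5.0)/2 = 2.65 m; q_5 = 0.74 × 1.85 × 2.65 = 3.628 m³/s
w_6 = (12.0 − 6.8)/2 = 2.6 m; q_6 = 0.52 × 1.08 × 2.6 = 1.460 m³/s
w_7 = (12.0 − 10.3)/2 = 0.85 m; q_7 = 0.22 × 0.29 × 0.85 = 0.05423 m³/s
Q = Σ qᵢ = 10.14 m³/s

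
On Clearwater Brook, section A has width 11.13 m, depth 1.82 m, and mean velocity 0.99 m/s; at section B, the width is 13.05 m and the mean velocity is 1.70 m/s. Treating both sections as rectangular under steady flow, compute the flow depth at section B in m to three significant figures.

0.904 m

Q = A₁V₁ = (11.13×1.82) × 0.99 = 20.05 m³/s
d₂ = Q/(b₂ V₂) = 20.05/(13.05×1.70) = 0.9039 m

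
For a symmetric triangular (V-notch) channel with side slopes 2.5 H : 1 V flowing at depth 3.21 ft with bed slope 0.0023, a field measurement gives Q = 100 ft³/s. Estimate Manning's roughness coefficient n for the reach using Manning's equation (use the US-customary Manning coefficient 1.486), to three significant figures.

0.0240

A = z·y² = 2.5×3.21² = 25.76 ft²
P = 2y√(1+z²) = 2×3.21×√(1+2.5²) = 17.29 ft
R = A/P = 25.76/17.29 = 1.490 ft
n = (1.486/Q)·A·R^(2/3)·S^(1/2) = (1.486/100) × 25.76 × 1.305 × 0.04796 = 0.02395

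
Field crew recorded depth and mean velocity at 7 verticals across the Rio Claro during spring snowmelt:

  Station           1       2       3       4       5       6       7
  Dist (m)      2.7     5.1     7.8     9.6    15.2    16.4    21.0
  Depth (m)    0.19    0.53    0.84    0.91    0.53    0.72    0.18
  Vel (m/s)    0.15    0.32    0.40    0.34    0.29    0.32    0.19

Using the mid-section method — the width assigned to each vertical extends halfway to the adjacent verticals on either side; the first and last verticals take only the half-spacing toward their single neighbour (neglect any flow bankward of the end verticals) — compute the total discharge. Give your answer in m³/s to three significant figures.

w_1 = (5.1 − 2.7)/2 = 1.2 m; q_1 = 0.15 × 0.19 × 1.2 = 0.03420 m³/s
w_2 = (7.8 − 2.7)/2 = 2.55 m; q_2 = 0.32 × 0.53 × 2.55 = 0.4325 m³/s
w_3 = (9.6 − 5.1)/2 = 2.25 m; q_3 = 0.40 × 0.84 × 2.25 = 0.7560 m³/s
w_4 = (15.2 − 7.8)/2 = 3.7 m; q_4 = 0.34 × 0.91 × 3.7 = 1.145 m³/s
w_5 = (16.4 − 9.6)/2 = 3.4 m; q_5 = 0.29 × 0.53 × 3.4 = 0.5226 m³/s
w_6 = (21.0 − 15.2)/2 = 2.9 m; q_6 = 0.32 × 0.72 × 2.9 = 0.6682 m³/s
w_7 = (21.0 − 16.4)/2 = 2.3 m; q_7 = 0.19 × 0.18 × 2.3 = 0.07866 m³/s
Q = Σ qᵢ = 3.637 m³/s

3.64 m³/s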